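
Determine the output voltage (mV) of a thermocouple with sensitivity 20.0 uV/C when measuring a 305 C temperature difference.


The thermocouple output V = sensitivity * dT.
V = 20.0 uV/C * 305 C
V = 6100.0 uV
V = 6.1 mV

6.1 mV


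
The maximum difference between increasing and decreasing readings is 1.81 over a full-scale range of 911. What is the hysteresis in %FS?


Hysteresis = (max difference / full scale) * 100%.
H = (1.81 / 911) * 100
H = 0.199 %FS

0.199 %FS


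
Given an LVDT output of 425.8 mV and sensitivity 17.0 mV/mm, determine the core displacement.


Displacement = Vout / sensitivity.
d = 425.8 / 17.0
d = 25.047 mm

25.047 mm


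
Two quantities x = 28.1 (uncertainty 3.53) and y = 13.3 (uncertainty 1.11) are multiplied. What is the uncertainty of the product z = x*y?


For a product z = x*y, the relative uncertainty is:
uz/z = sqrt((ux/x)^2 + (uy/y)^2)
Relative uncertainties: ux/x = 3.53/28.1 = 0.125623
uy/y = 1.11/13.3 = 0.083459
z = 28.1 * 13.3 = 373.7
uz = 373.7 * sqrt(0.125623^2 + 0.083459^2) = 56.366

56.366


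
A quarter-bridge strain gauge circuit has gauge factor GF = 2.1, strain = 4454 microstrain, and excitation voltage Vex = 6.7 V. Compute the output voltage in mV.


Quarter bridge output: Vout = (GF * epsilon * Vex) / 4.
Vout = (2.1 * 4454e-6 * 6.7) / 4
Vout = 0.06266778 / 4 V
Vout = 0.01566694 V = 15.6669 mV

15.6669 mV


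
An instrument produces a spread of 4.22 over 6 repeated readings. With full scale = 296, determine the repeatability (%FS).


Repeatability = (spread / full scale) * 100%.
R = (4.22 / 296) * 100
R = 1.426 %FS

1.426 %FS


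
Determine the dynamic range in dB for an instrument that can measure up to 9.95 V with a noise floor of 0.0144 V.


Dynamic range = 20 * log10(Vmax / Vnoise).
DR = 20 * log10(9.95 / 0.0144)
DR = 20 * log10(690.97)
DR = 56.79 dB

56.79 dB


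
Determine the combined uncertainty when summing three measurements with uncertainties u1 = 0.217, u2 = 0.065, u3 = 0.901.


For a sum of independent quantities, uc = sqrt(u1^2 + u2^2 + u3^2).
uc = sqrt(0.217^2 + 0.065^2 + 0.901^2)
uc = sqrt(0.047089 + 0.004225 + 0.811801)
uc = 0.929

0.929


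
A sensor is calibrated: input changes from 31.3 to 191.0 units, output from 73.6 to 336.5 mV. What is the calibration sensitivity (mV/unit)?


Sensitivity = (y2 - y1) / (x2 - x1).
S = (336.5 - 73.6) / (191.0 - 31.3)
S = 262.9 / 159.7
S = 1.6462 mV/unit

1.6462 mV/unit


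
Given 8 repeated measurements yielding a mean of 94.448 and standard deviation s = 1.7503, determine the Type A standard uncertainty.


The standard uncertainty for Type A evaluation is u = s / sqrt(n).
u = 1.7503 / sqrt(8)
u = 1.7503 / 2.8284
u = 0.6188

0.6188


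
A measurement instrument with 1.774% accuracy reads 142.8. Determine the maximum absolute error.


Absolute error = (accuracy% / 100) * reading.
Error = (1.774 / 100) * 142.8
Error = 0.01774 * 142.8
Error = 2.5333

2.5333


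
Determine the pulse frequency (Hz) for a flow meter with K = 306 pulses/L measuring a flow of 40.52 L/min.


Frequency = K * Q / 60 (converting L/min to L/s).
f = 306 * 40.52 / 60
f = 12399.12 / 60
f = 206.65 Hz

206.65 Hz


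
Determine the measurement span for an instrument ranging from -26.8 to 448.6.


Span = upper range - lower range.
Span = 448.6 - (-26.8)
Span = 475.4

475.4


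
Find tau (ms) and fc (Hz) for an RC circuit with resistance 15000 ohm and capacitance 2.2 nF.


Time constant: tau = R * C.
tau = 15000 * 2.20e-09 = 3.3e-05 s
tau = 0.033 ms
Cutoff frequency: fc = 1 / (2*pi*R*C).
fc = 1 / (2*pi*3.3e-05) = 4822.88 Hz

tau = 0.033 ms, fc = 4822.88 Hz


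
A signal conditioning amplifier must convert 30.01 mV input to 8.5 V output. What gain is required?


Gain = Vout / Vin (converting to same units).
G = 8.5 V / 30.01 mV
G = 8500.0 mV / 30.01 mV
G = 283.24

283.24


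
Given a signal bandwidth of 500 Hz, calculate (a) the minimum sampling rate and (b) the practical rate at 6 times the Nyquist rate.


By Nyquist theorem, fs_min = 2 * fmax.
fs_min = 2 * 500 = 1000 Hz
Practical rate = 6 * fs_min = 6 * 1000 = 6000 Hz

fs_min = 1000 Hz, fs_practical = 6000 Hz


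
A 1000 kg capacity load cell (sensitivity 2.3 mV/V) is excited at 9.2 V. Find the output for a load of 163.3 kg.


Vout = rated_output * Vex * (load / capacity).
Vout = 2.3 * 9.2 * (163.3 / 1000)
Vout = 2.3 * 9.2 * 0.1633
Vout = 3.455 mV

3.455 mV


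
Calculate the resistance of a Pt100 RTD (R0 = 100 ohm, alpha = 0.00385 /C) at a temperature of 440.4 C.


The RTD equation: Rt = R0 * (1 + alpha * T).
Rt = 100 * (1 + 0.00385 * 440.4)
Rt = 100 * (1 + 1.69554)
Rt = 100 * 2.69554
Rt = 269.554 ohm

269.554 ohm


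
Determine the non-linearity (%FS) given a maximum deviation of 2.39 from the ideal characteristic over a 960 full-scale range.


Linearity error = (max deviation / full scale) * 100%.
Linearity = (2.39 / 960) * 100
Linearity = 0.249 %FS

0.249 %FS


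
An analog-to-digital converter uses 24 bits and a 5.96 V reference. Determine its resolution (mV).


The resolution (LSB) of an ADC is Vref / 2^n.
LSB = 5.96 / 2^24
LSB = 5.96 / 16777216
LSB = 3.6e-07 V = 0.00035524 mV

0.00035524 mV


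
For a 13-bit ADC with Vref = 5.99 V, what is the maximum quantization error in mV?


The maximum quantization error is +/- LSB/2.
LSB = Vref / 2^n = 5.99 / 8192 = 0.0007312 V
Max error = LSB / 2 = 0.0007312 / 2 = 0.0003656 V
Max error = 0.3656 mV

0.3656 mV


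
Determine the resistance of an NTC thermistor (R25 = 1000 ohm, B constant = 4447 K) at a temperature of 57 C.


NTC thermistor equation: Rt = R25 * exp(B * (1/T - 1/T25)).
T in Kelvin: 330.15 K, T25 = 298.15 K
1/T - 1/T25 = 1/330.15 - 1/298.15 = -0.00032509
B * (1/T - 1/T25) = 4447 * -0.00032509 = -1.4457
Rt = 1000 * exp(-1.4457) = 235.6 ohm

235.6 ohm


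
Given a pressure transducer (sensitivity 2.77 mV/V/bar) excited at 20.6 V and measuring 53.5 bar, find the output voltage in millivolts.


Output = sensitivity * Vex * P.
Vout = 2.77 * 20.6 * 53.5
Vout = 57.062 * 53.5
Vout = 3052.82 mV

3052.82 mV


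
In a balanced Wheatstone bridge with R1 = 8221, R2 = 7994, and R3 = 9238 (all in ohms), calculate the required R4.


At balance: R1*R4 = R2*R3, so R4 = R2*R3/R1.
R4 = 7994 * 9238 / 8221
R4 = 73848572 / 8221
R4 = 8982.92 ohm

8982.92 ohm


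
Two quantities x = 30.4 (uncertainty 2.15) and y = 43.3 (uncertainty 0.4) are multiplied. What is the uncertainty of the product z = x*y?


For a product z = x*y, the relative uncertainty is:
uz/z = sqrt((ux/x)^2 + (uy/y)^2)
Relative uncertainties: ux/x = 2.15/30.4 = 0.070724
uy/y = 0.4/43.3 = 0.009238
z = 30.4 * 43.3 = 1316.3
uz = 1316.3 * sqrt(0.070724^2 + 0.009238^2) = 93.886

93.886


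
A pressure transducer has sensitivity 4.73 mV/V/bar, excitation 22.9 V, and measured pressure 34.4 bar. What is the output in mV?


Output = sensitivity * Vex * P.
Vout = 4.73 * 22.9 * 34.4
Vout = 108.317 * 34.4
Vout = 3726.1 mV

3726.1 mV


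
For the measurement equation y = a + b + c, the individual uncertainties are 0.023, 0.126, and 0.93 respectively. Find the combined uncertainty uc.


For a sum of independent quantities, uc = sqrt(u1^2 + u2^2 + u3^2).
uc = sqrt(0.023^2 + 0.126^2 + 0.93^2)
uc = sqrt(0.000529 + 0.015876 + 0.8649)
uc = 0.9388

0.9388


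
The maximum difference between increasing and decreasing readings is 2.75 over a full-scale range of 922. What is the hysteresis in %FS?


Hysteresis = (max difference / full scale) * 100%.
H = (2.75 / 922) * 100
H = 0.298 %FS

0.298 %FS


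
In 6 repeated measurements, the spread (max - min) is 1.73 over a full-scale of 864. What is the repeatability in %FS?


Repeatability = (spread / full scale) * 100%.
R = (1.73 / 864) * 100
R = 0.2 %FS

0.2 %FS


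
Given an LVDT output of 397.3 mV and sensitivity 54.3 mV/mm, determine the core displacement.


Displacement = Vout / sensitivity.
d = 397.3 / 54.3
d = 7.317 mm

7.317 mm


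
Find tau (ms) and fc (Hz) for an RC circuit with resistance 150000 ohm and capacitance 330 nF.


Time constant: tau = R * C.
tau = 150000 * 3.30e-07 = 0.0495 s
tau = 49.5 ms
Cutoff frequency: fc = 1 / (2*pi*R*C).
fc = 1 / (2*pi*0.0495) = 3.22 Hz

tau = 49.5 ms, fc = 3.22 Hz


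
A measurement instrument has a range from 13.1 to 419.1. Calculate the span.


Span = upper range - lower range.
Span = 419.1 - (13.1)
Span = 406.0

406.0


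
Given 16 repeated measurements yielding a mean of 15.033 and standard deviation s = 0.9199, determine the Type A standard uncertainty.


The standard uncertainty for Type A evaluation is u = s / sqrt(n).
u = 0.9199 / sqrt(16)
u = 0.9199 / 4.0
u = 0.23

0.23


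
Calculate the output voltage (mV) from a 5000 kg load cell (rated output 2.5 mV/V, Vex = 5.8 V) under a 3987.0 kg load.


Vout = rated_output * Vex * (load / capacity).
Vout = 2.5 * 5.8 * (3987.0 / 5000)
Vout = 2.5 * 5.8 * 0.7974
Vout = 11.562 mV

11.562 mV


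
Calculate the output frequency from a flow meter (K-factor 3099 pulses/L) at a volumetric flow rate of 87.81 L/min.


Frequency = K * Q / 60 (converting L/min to L/s).
f = 3099 * 87.81 / 60
f = 272123.19 / 60
f = 4535.39 Hz

4535.39 Hz


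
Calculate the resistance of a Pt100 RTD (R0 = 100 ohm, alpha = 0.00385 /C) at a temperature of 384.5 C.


The RTD equation: Rt = R0 * (1 + alpha * T).
Rt = 100 * (1 + 0.00385 * 384.5)
Rt = 100 * (1 + 1.480325)
Rt = 100 * 2.480325
Rt = 248.032 ohm

248.032 ohm


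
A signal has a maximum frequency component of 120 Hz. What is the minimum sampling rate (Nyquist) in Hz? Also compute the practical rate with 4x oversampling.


By Nyquist theorem, fs_min = 2 * fmax.
fs_min = 2 * 120 = 240 Hz
Practical rate = 4 * fs_min = 4 * 240 = 960 Hz

fs_min = 240 Hz, fs_practical = 960 Hz


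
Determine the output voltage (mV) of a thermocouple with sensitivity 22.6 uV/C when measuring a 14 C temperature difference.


The thermocouple output V = sensitivity * dT.
V = 22.6 uV/C * 14 C
V = 316.4 uV
V = 0.316 mV

0.316 mV


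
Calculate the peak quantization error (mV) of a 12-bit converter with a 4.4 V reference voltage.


The maximum quantization error is +/- LSB/2.
LSB = Vref / 2^n = 4.4 / 4096 = 0.00107422 V
Max error = LSB / 2 = 0.00107422 / 2 = 0.00053711 V
Max error = 0.5371 mV

0.5371 mV


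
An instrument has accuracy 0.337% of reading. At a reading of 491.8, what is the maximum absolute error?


Absolute error = (accuracy% / 100) * reading.
Error = (0.337 / 100) * 491.8
Error = 0.00337 * 491.8
Error = 1.6574

1.6574


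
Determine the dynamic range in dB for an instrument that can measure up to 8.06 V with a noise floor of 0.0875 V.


Dynamic range = 20 * log10(Vmax / Vnoise).
DR = 20 * log10(8.06 / 0.0875)
DR = 20 * log10(92.11)
DR = 39.29 dB

39.29 dB


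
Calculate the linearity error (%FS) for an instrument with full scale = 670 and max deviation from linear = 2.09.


Linearity error = (max deviation / full scale) * 100%.
Linearity = (2.09 / 670) * 100
Linearity = 0.312 %FS

0.312 %FS


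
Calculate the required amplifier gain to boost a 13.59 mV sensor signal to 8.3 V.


Gain = Vout / Vin (converting to same units).
G = 8.3 V / 13.59 mV
G = 8300.0 mV / 13.59 mV
G = 610.74

610.74


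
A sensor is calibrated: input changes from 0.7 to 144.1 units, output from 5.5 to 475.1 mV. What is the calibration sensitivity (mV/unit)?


Sensitivity = (y2 - y1) / (x2 - x1).
S = (475.1 - 5.5) / (144.1 - 0.7)
S = 469.6 / 143.4
S = 3.2748 mV/unit

3.2748 mV/unit


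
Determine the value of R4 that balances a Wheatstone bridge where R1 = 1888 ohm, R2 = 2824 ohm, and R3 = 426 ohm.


At balance: R1*R4 = R2*R3, so R4 = R2*R3/R1.
R4 = 2824 * 426 / 1888
R4 = 1203024 / 1888
R4 = 637.19 ohm

637.19 ohm


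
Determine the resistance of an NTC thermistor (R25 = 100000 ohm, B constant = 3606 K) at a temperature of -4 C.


NTC thermistor equation: Rt = R25 * exp(B * (1/T - 1/T25)).
T in Kelvin: 269.15 K, T25 = 298.15 K
1/T - 1/T25 = 1/269.15 - 1/298.15 = 0.00036138
B * (1/T - 1/T25) = 3606 * 0.00036138 = 1.3032
Rt = 100000 * exp(1.3032) = 368087.4 ohm

368087.4 ohm


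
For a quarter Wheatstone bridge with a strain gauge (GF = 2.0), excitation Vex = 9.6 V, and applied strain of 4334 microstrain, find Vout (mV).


Quarter bridge output: Vout = (GF * epsilon * Vex) / 4.
Vout = (2.0 * 4334e-6 * 9.6) / 4
Vout = 0.0832128 / 4 V
Vout = 0.0208032 V = 20.8032 mV

20.8032 mV


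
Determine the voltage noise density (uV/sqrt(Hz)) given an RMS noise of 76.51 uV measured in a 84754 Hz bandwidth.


Noise spectral density = Vrms / sqrt(BW).
NSD = 76.51 / sqrt(84754)
NSD = 76.51 / 291.1254
NSD = 0.2628 uV/sqrt(Hz)

0.2628 uV/sqrt(Hz)


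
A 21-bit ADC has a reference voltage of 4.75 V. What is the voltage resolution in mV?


The resolution (LSB) of an ADC is Vref / 2^n.
LSB = 4.75 / 2^21
LSB = 4.75 / 2097152
LSB = 2.26e-06 V = 0.00226498 mV

0.00226498 mV


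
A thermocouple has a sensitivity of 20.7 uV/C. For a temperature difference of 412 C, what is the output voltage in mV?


The thermocouple output V = sensitivity * dT.
V = 20.7 uV/C * 412 C
V = 8528.4 uV
V = 8.528 mV

8.528 mV


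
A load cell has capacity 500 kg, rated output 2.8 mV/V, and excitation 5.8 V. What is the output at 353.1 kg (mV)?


Vout = rated_output * Vex * (load / capacity).
Vout = 2.8 * 5.8 * (353.1 / 500)
Vout = 2.8 * 5.8 * 0.7062
Vout = 11.469 mV

11.469 mV


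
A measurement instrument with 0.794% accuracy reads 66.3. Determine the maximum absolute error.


Absolute error = (accuracy% / 100) * reading.
Error = (0.794 / 100) * 66.3
Error = 0.00794 * 66.3
Error = 0.5264

0.5264


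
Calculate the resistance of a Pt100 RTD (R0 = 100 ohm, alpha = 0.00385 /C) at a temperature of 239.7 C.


The RTD equation: Rt = R0 * (1 + alpha * T).
Rt = 100 * (1 + 0.00385 * 239.7)
Rt = 100 * (1 + 0.922845)
Rt = 100 * 1.922845
Rt = 192.285 ohm

192.285 ohm


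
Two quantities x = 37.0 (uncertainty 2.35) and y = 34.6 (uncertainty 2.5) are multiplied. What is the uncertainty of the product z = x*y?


For a product z = x*y, the relative uncertainty is:
uz/z = sqrt((ux/x)^2 + (uy/y)^2)
Relative uncertainties: ux/x = 2.35/37.0 = 0.063514
uy/y = 2.5/34.6 = 0.072254
z = 37.0 * 34.6 = 1280.2
uz = 1280.2 * sqrt(0.063514^2 + 0.072254^2) = 123.157

123.157


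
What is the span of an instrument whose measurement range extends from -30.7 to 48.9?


Span = upper range - lower range.
Span = 48.9 - (-30.7)
Span = 79.6

79.6


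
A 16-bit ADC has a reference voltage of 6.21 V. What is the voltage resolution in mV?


The resolution (LSB) of an ADC is Vref / 2^n.
LSB = 6.21 / 2^16
LSB = 6.21 / 65536
LSB = 9.476e-05 V = 0.09475708 mV

0.09475708 mV


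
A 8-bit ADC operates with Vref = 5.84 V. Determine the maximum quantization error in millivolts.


The maximum quantization error is +/- LSB/2.
LSB = Vref / 2^n = 5.84 / 256 = 0.0228125 V
Max error = LSB / 2 = 0.0228125 / 2 = 0.01140625 V
Max error = 11.4062 mV

11.4062 mV


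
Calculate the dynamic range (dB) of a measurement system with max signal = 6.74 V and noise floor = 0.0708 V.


Dynamic range = 20 * log10(Vmax / Vnoise).
DR = 20 * log10(6.74 / 0.0708)
DR = 20 * log10(95.2)
DR = 39.57 dB

39.57 dB


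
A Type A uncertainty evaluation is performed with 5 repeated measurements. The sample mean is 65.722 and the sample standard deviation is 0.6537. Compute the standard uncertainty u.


The standard uncertainty for Type A evaluation is u = s / sqrt(n).
u = 0.6537 / sqrt(5)
u = 0.6537 / 2.2361
u = 0.2923

0.2923


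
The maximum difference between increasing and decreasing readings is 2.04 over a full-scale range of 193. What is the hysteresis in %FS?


Hysteresis = (max difference / full scale) * 100%.
H = (2.04 / 193) * 100
H = 1.057 %FS

1.057 %FS


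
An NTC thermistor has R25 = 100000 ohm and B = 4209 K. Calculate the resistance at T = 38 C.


NTC thermistor equation: Rt = R25 * exp(B * (1/T - 1/T25)).
T in Kelvin: 311.15 K, T25 = 298.15 K
1/T - 1/T25 = 1/311.15 - 1/298.15 = -0.00014013
B * (1/T - 1/T25) = 4209 * -0.00014013 = -0.5898
Rt = 100000 * exp(-0.5898) = 55442.8 ohm

55442.8 ohm


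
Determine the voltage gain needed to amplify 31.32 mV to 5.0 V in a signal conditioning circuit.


Gain = Vout / Vin (converting to same units).
G = 5.0 V / 31.32 mV
G = 5000.0 mV / 31.32 mV
G = 159.64

159.64


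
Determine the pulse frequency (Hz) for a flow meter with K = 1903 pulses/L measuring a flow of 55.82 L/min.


Frequency = K * Q / 60 (converting L/min to L/s).
f = 1903 * 55.82 / 60
f = 106225.46 / 60
f = 1770.42 Hz

1770.42 Hz


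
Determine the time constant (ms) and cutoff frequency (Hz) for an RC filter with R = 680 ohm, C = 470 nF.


Time constant: tau = R * C.
tau = 680 * 4.70e-07 = 0.0003196 s
tau = 0.3196 ms
Cutoff frequency: fc = 1 / (2*pi*R*C).
fc = 1 / (2*pi*0.0003196) = 497.98 Hz

tau = 0.3196 ms, fc = 497.98 Hz


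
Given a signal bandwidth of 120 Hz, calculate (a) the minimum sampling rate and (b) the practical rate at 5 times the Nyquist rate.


By Nyquist theorem, fs_min = 2 * fmax.
fs_min = 2 * 120 = 240 Hz
Practical rate = 5 * fs_min = 5 * 240 = 1200 Hz

fs_min = 240 Hz, fs_practical = 1200 Hz


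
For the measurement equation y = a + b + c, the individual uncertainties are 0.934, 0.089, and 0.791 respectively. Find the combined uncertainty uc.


For a sum of independent quantities, uc = sqrt(u1^2 + u2^2 + u3^2).
uc = sqrt(0.934^2 + 0.089^2 + 0.791^2)
uc = sqrt(0.872356 + 0.007921 + 0.625681)
uc = 1.2272

1.2272


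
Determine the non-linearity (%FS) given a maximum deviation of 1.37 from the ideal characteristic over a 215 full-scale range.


Linearity error = (max deviation / full scale) * 100%.
Linearity = (1.37 / 215) * 100
Linearity = 0.637 %FS

0.637 %FS


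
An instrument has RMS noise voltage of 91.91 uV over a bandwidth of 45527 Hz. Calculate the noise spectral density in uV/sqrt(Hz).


Noise spectral density = Vrms / sqrt(BW).
NSD = 91.91 / sqrt(45527)
NSD = 91.91 / 213.3706
NSD = 0.4308 uV/sqrt(Hz)

0.4308 uV/sqrt(Hz)


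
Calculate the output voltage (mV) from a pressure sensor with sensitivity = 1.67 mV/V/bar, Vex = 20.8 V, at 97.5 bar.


Output = sensitivity * Vex * P.
Vout = 1.67 * 20.8 * 97.5
Vout = 34.736 * 97.5
Vout = 3386.76 mV

3386.76 mV


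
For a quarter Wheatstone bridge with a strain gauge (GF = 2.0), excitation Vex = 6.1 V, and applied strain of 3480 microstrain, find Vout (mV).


Quarter bridge output: Vout = (GF * epsilon * Vex) / 4.
Vout = (2.0 * 3480e-6 * 6.1) / 4
Vout = 0.042456 / 4 V
Vout = 0.010614 V = 10.614 mV

10.614 mV


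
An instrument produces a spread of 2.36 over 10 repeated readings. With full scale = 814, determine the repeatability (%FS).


Repeatability = (spread / full scale) * 100%.
R = (2.36 / 814) * 100
R = 0.29 %FS

0.29 %FS


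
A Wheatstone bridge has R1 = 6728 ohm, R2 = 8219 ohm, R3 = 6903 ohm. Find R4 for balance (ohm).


At balance: R1*R4 = R2*R3, so R4 = R2*R3/R1.
R4 = 8219 * 6903 / 6728
R4 = 56735757 / 6728
R4 = 8432.78 ohm

8432.78 ohm


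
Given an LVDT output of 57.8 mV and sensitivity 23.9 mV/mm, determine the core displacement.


Displacement = Vout / sensitivity.
d = 57.8 / 23.9
d = 2.418 mm

2.418 mm


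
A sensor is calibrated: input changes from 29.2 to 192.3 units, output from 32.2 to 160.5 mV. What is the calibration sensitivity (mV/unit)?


Sensitivity = (y2 - y1) / (x2 - x1).
S = (160.5 - 32.2) / (192.3 - 29.2)
S = 128.3 / 163.1
S = 0.7866 mV/unit

0.7866 mV/unit


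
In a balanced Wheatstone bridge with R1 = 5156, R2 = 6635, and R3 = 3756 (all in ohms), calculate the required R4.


At balance: R1*R4 = R2*R3, so R4 = R2*R3/R1.
R4 = 6635 * 3756 / 5156
R4 = 24921060 / 5156
R4 = 4833.41 ohm

4833.41 ohm


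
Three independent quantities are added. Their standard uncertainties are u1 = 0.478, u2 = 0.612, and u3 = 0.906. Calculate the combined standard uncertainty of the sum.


For a sum of independent quantities, uc = sqrt(u1^2 + u2^2 + u3^2).
uc = sqrt(0.478^2 + 0.612^2 + 0.906^2)
uc = sqrt(0.228484 + 0.374544 + 0.820836)
uc = 1.1933

1.1933


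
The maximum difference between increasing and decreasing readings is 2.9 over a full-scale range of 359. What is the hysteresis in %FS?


Hysteresis = (max difference / full scale) * 100%.
H = (2.9 / 359) * 100
H = 0.808 %FS

0.808 %FS


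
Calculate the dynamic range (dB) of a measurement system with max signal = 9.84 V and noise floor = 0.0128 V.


Dynamic range = 20 * log10(Vmax / Vnoise).
DR = 20 * log10(9.84 / 0.0128)
DR = 20 * log10(768.75)
DR = 57.72 dB

57.72 dB


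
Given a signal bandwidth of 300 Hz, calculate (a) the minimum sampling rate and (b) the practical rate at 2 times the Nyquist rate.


By Nyquist theorem, fs_min = 2 * fmax.
fs_min = 2 * 300 = 600 Hz
Practical rate = 2 * fs_min = 2 * 600 = 1200 Hz

fs_min = 600 Hz, fs_practical = 1200 Hz


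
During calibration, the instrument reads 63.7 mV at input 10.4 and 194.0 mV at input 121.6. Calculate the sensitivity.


Sensitivity = (y2 - y1) / (x2 - x1).
S = (194.0 - 63.7) / (121.6 - 10.4)
S = 130.3 / 111.2
S = 1.1718 mV/unit

1.1718 mV/unit


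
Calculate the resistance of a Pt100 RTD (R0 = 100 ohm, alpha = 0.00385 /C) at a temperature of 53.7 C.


The RTD equation: Rt = R0 * (1 + alpha * T).
Rt = 100 * (1 + 0.00385 * 53.7)
Rt = 100 * (1 + 0.206745)
Rt = 100 * 1.206745
Rt = 120.674 ohm

120.674 ohm


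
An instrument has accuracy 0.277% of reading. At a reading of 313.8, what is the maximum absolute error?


Absolute error = (accuracy% / 100) * reading.
Error = (0.277 / 100) * 313.8
Error = 0.00277 * 313.8
Error = 0.8692

0.8692


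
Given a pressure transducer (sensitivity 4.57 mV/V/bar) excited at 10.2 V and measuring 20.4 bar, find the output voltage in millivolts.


Output = sensitivity * Vex * P.
Vout = 4.57 * 10.2 * 20.4
Vout = 46.614 * 20.4
Vout = 950.93 mV

950.93 mV


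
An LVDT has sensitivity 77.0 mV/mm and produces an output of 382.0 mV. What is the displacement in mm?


Displacement = Vout / sensitivity.
d = 382.0 / 77.0
d = 4.961 mm

4.961 mm


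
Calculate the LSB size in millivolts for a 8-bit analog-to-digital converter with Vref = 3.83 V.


The resolution (LSB) of an ADC is Vref / 2^n.
LSB = 3.83 / 2^8
LSB = 3.83 / 256
LSB = 0.01496094 V = 14.9609375 mV

14.9609375 mV


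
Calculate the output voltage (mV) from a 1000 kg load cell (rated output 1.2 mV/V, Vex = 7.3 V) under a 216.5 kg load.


Vout = rated_output * Vex * (load / capacity).
Vout = 1.2 * 7.3 * (216.5 / 1000)
Vout = 1.2 * 7.3 * 0.2165
Vout = 1.897 mV

1.897 mV


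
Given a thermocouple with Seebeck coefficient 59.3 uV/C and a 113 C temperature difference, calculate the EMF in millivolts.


The thermocouple output V = sensitivity * dT.
V = 59.3 uV/C * 113 C
V = 6700.9 uV
V = 6.701 mV

6.701 mV


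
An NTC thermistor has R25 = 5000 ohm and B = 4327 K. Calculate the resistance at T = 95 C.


NTC thermistor equation: Rt = R25 * exp(B * (1/T - 1/T25)).
T in Kelvin: 368.15 K, T25 = 298.15 K
1/T - 1/T25 = 1/368.15 - 1/298.15 = -0.00063773
B * (1/T - 1/T25) = 4327 * -0.00063773 = -2.7595
Rt = 5000 * exp(-2.7595) = 316.6 ohm

316.6 ohm


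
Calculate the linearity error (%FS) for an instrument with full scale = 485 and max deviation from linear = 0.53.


Linearity error = (max deviation / full scale) * 100%.
Linearity = (0.53 / 485) * 100
Linearity = 0.109 %FS

0.109 %FS


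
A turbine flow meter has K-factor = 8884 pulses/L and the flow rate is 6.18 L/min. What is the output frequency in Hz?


Frequency = K * Q / 60 (converting L/min to L/s).
f = 8884 * 6.18 / 60
f = 54903.12 / 60
f = 915.05 Hz

915.05 Hz


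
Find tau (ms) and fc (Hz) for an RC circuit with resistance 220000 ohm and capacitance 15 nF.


Time constant: tau = R * C.
tau = 220000 * 1.50e-08 = 0.0033 s
tau = 3.3 ms
Cutoff frequency: fc = 1 / (2*pi*R*C).
fc = 1 / (2*pi*0.0033) = 48.23 Hz

tau = 3.3 ms, fc = 48.23 Hz


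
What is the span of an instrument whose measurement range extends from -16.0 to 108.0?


Span = upper range - lower range.
Span = 108.0 - (-16.0)
Span = 124.0

124.0


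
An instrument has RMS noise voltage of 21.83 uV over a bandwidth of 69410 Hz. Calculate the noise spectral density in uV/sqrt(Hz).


Noise spectral density = Vrms / sqrt(BW).
NSD = 21.83 / sqrt(69410)
NSD = 21.83 / 263.4578
NSD = 0.0829 uV/sqrt(Hz)

0.0829 uV/sqrt(Hz)


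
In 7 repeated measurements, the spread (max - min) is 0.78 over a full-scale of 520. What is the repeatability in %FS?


Repeatability = (spread / full scale) * 100%.
R = (0.78 / 520) * 100
R = 0.15 %FS

0.15 %FS


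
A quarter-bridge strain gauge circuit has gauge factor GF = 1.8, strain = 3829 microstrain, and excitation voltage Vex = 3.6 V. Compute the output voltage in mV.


Quarter bridge output: Vout = (GF * epsilon * Vex) / 4.
Vout = (1.8 * 3829e-6 * 3.6) / 4
Vout = 0.02481192 / 4 V
Vout = 0.00620298 V = 6.203 mV

6.203 mV


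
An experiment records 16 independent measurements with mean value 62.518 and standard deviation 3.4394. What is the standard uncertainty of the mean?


The standard uncertainty for Type A evaluation is u = s / sqrt(n).
u = 3.4394 / sqrt(16)
u = 3.4394 / 4.0
u = 0.8599

0.8599


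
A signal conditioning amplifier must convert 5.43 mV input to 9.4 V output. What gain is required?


Gain = Vout / Vin (converting to same units).
G = 9.4 V / 5.43 mV
G = 9400.0 mV / 5.43 mV
G = 1731.12

1731.12


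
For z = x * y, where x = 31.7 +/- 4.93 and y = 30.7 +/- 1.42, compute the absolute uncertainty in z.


For a product z = x*y, the relative uncertainty is:
uz/z = sqrt((ux/x)^2 + (uy/y)^2)
Relative uncertainties: ux/x = 4.93/31.7 = 0.155521
uy/y = 1.42/30.7 = 0.046254
z = 31.7 * 30.7 = 973.2
uz = 973.2 * sqrt(0.155521^2 + 0.046254^2) = 157.903

157.903


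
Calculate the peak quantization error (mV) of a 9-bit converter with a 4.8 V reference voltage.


The maximum quantization error is +/- LSB/2.
LSB = Vref / 2^n = 4.8 / 512 = 0.009375 V
Max error = LSB / 2 = 0.009375 / 2 = 0.0046875 V
Max error = 4.6875 mV

4.6875 mV


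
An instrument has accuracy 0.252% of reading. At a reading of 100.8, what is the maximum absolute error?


Absolute error = (accuracy% / 100) * reading.
Error = (0.252 / 100) * 100.8
Error = 0.00252 * 100.8
Error = 0.254

0.254


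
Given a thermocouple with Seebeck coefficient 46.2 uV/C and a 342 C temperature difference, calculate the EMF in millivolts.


The thermocouple output V = sensitivity * dT.
V = 46.2 uV/C * 342 C
V = 15800.4 uV
V = 15.8 mV

15.8 mV


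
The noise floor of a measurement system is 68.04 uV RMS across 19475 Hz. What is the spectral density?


Noise spectral density = Vrms / sqrt(BW).
NSD = 68.04 / sqrt(19475)
NSD = 68.04 / 139.5529
NSD = 0.4876 uV/sqrt(Hz)

0.4876 uV/sqrt(Hz)


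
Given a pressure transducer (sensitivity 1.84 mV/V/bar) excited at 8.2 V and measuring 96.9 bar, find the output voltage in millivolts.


Output = sensitivity * Vex * P.
Vout = 1.84 * 8.2 * 96.9
Vout = 15.088 * 96.9
Vout = 1462.03 mV

1462.03 mV


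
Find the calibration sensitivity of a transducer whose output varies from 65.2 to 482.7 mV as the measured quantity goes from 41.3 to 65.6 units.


Sensitivity = (y2 - y1) / (x2 - x1).
S = (482.7 - 65.2) / (65.6 - 41.3)
S = 417.5 / 24.3
S = 17.1811 mV/unit

17.1811 mV/unit


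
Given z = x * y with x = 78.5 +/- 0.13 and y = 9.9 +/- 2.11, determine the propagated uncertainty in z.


For a product z = x*y, the relative uncertainty is:
uz/z = sqrt((ux/x)^2 + (uy/y)^2)
Relative uncertainties: ux/x = 0.13/78.5 = 0.001656
uy/y = 2.11/9.9 = 0.213131
z = 78.5 * 9.9 = 777.1
uz = 777.1 * sqrt(0.001656^2 + 0.213131^2) = 165.64

165.64


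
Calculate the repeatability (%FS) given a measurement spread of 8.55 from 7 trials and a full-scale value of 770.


Repeatability = (spread / full scale) * 100%.
R = (8.55 / 770) * 100
R = 1.11 %FS

1.11 %FS


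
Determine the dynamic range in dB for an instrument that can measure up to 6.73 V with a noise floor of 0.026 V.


Dynamic range = 20 * log10(Vmax / Vnoise).
DR = 20 * log10(6.73 / 0.026)
DR = 20 * log10(258.85)
DR = 48.26 dB

48.26 dB


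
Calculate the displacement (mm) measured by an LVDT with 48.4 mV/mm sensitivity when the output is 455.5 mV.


Displacement = Vout / sensitivity.
d = 455.5 / 48.4
d = 9.411 mm

9.411 mm


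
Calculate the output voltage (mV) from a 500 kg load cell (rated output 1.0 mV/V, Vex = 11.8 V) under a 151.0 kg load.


Vout = rated_output * Vex * (load / capacity).
Vout = 1.0 * 11.8 * (151.0 / 500)
Vout = 1.0 * 11.8 * 0.302
Vout = 3.564 mV

3.564 mV


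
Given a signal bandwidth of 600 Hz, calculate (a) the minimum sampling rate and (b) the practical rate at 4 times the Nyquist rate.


By Nyquist theorem, fs_min = 2 * fmax.
fs_min = 2 * 600 = 1200 Hz
Practical rate = 4 * fs_min = 4 * 1200 = 4800 Hz

fs_min = 1200 Hz, fs_practical = 4800 Hz


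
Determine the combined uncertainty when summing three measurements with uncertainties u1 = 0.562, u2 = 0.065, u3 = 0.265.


For a sum of independent quantities, uc = sqrt(u1^2 + u2^2 + u3^2).
uc = sqrt(0.562^2 + 0.065^2 + 0.265^2)
uc = sqrt(0.315844 + 0.004225 + 0.070225)
uc = 0.6247

0.6247


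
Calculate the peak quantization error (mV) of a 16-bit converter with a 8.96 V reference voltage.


The maximum quantization error is +/- LSB/2.
LSB = Vref / 2^n = 8.96 / 65536 = 0.00013672 V
Max error = LSB / 2 = 0.00013672 / 2 = 6.836e-05 V
Max error = 0.0684 mV

0.0684 mV


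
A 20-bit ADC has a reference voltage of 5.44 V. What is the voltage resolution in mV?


The resolution (LSB) of an ADC is Vref / 2^n.
LSB = 5.44 / 2^20
LSB = 5.44 / 1048576
LSB = 5.19e-06 V = 0.00518799 mV

0.00518799 mV


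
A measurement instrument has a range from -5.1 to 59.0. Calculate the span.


Span = upper range - lower range.
Span = 59.0 - (-5.1)
Span = 64.1

64.1


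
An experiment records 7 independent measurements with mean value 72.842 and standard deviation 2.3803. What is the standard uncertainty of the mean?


The standard uncertainty for Type A evaluation is u = s / sqrt(n).
u = 2.3803 / sqrt(7)
u = 2.3803 / 2.6458
u = 0.8997

0.8997


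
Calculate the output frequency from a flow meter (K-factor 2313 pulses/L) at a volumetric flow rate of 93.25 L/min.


Frequency = K * Q / 60 (converting L/min to L/s).
f = 2313 * 93.25 / 60
f = 215687.25 / 60
f = 3594.79 Hz

3594.79 Hz


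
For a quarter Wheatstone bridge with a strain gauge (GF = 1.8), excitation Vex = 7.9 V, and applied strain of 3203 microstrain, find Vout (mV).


Quarter bridge output: Vout = (GF * epsilon * Vex) / 4.
Vout = (1.8 * 3203e-6 * 7.9) / 4
Vout = 0.04554666 / 4 V
Vout = 0.01138667 V = 11.3867 mV

11.3867 mV


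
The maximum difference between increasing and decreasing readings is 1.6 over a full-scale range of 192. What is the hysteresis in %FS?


Hysteresis = (max difference / full scale) * 100%.
H = (1.6 / 192) * 100
H = 0.833 %FS

0.833 %FS


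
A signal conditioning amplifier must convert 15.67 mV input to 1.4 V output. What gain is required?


Gain = Vout / Vin (converting to same units).
G = 1.4 V / 15.67 mV
G = 1400.0 mV / 15.67 mV
G = 89.34

89.34


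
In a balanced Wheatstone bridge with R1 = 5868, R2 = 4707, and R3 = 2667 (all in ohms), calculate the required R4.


At balance: R1*R4 = R2*R3, so R4 = R2*R3/R1.
R4 = 4707 * 2667 / 5868
R4 = 12553569 / 5868
R4 = 2139.33 ohm

2139.33 ohm


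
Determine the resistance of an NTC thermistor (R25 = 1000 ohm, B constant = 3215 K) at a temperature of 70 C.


NTC thermistor equation: Rt = R25 * exp(B * (1/T - 1/T25)).
T in Kelvin: 343.15 K, T25 = 298.15 K
1/T - 1/T25 = 1/343.15 - 1/298.15 = -0.00043984
B * (1/T - 1/T25) = 3215 * -0.00043984 = -1.4141
Rt = 1000 * exp(-1.4141) = 243.1 ohm

243.1 ohm


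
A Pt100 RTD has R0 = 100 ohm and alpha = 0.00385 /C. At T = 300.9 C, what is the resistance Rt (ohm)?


The RTD equation: Rt = R0 * (1 + alpha * T).
Rt = 100 * (1 + 0.00385 * 300.9)
Rt = 100 * (1 + 1.158465)
Rt = 100 * 2.158465
Rt = 215.846 ohm

215.846 ohm


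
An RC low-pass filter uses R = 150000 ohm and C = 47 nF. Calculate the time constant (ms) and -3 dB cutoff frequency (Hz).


Time constant: tau = R * C.
tau = 150000 * 4.70e-08 = 0.00705 s
tau = 7.05 ms
Cutoff frequency: fc = 1 / (2*pi*R*C).
fc = 1 / (2*pi*0.00705) = 22.58 Hz

tau = 7.05 ms, fc = 22.58 Hz


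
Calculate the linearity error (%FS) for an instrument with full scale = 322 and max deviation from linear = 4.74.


Linearity error = (max deviation / full scale) * 100%.
Linearity = (4.74 / 322) * 100
Linearity = 1.472 %FS

1.472 %FS


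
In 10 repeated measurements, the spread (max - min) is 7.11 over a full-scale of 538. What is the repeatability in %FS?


Repeatability = (spread / full scale) * 100%.
R = (7.11 / 538) * 100
R = 1.322 %FS

1.322 %FS


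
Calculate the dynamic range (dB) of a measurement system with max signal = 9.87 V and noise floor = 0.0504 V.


Dynamic range = 20 * log10(Vmax / Vnoise).
DR = 20 * log10(9.87 / 0.0504)
DR = 20 * log10(195.83)
DR = 45.84 dB

45.84 dB


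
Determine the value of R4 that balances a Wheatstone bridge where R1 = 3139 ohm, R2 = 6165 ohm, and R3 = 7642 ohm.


At balance: R1*R4 = R2*R3, so R4 = R2*R3/R1.
R4 = 6165 * 7642 / 3139
R4 = 47112930 / 3139
R4 = 15008.9 ohm

15008.9 ohm


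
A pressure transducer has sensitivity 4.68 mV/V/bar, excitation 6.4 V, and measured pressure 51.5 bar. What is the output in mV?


Output = sensitivity * Vex * P.
Vout = 4.68 * 6.4 * 51.5
Vout = 29.952 * 51.5
Vout = 1542.53 mV

1542.53 mV


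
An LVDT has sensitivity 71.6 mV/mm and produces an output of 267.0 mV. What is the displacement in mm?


Displacement = Vout / sensitivity.
d = 267.0 / 71.6
d = 3.729 mm

3.729 mm


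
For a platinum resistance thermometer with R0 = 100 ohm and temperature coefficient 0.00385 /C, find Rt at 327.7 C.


The RTD equation: Rt = R0 * (1 + alpha * T).
Rt = 100 * (1 + 0.00385 * 327.7)
Rt = 100 * (1 + 1.261645)
Rt = 100 * 2.261645
Rt = 226.164 ohm

226.164 ohm


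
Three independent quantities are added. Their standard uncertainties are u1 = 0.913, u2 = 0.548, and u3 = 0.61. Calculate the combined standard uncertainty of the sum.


For a sum of independent quantities, uc = sqrt(u1^2 + u2^2 + u3^2).
uc = sqrt(0.913^2 + 0.548^2 + 0.61^2)
uc = sqrt(0.833569 + 0.300304 + 0.3721)
uc = 1.2272

1.2272


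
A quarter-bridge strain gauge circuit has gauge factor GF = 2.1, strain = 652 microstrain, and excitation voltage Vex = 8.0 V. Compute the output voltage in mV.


Quarter bridge output: Vout = (GF * epsilon * Vex) / 4.
Vout = (2.1 * 652e-6 * 8.0) / 4
Vout = 0.0109536 / 4 V
Vout = 0.0027384 V = 2.7384 mV

2.7384 mV


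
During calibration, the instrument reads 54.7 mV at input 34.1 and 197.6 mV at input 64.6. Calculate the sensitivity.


Sensitivity = (y2 - y1) / (x2 - x1).
S = (197.6 - 54.7) / (64.6 - 34.1)
S = 142.9 / 30.5
S = 4.6852 mV/unit

4.6852 mV/unit


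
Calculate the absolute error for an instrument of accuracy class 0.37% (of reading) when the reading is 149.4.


Absolute error = (accuracy% / 100) * reading.
Error = (0.37 / 100) * 149.4
Error = 0.0037 * 149.4
Error = 0.5528

0.5528


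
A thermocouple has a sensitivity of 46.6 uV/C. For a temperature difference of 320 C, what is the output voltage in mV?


The thermocouple output V = sensitivity * dT.
V = 46.6 uV/C * 320 C
V = 14912.0 uV
V = 14.912 mV

14.912 mV


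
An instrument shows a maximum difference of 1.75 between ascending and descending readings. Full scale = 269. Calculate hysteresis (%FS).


Hysteresis = (max difference / full scale) * 100%.
H = (1.75 / 269) * 100
H = 0.651 %FS

0.651 %FS


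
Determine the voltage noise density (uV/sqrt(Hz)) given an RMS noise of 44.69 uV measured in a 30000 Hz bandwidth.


Noise spectral density = Vrms / sqrt(BW).
NSD = 44.69 / sqrt(30000)
NSD = 44.69 / 173.2051
NSD = 0.258 uV/sqrt(Hz)

0.258 uV/sqrt(Hz)


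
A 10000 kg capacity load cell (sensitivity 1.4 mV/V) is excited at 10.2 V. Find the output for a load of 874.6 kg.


Vout = rated_output * Vex * (load / capacity).
Vout = 1.4 * 10.2 * (874.6 / 10000)
Vout = 1.4 * 10.2 * 0.08746
Vout = 1.249 mV

1.249 mV


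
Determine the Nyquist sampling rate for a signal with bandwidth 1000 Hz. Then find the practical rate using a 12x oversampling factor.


By Nyquist theorem, fs_min = 2 * fmax.
fs_min = 2 * 1000 = 2000 Hz
Practical rate = 12 * fs_min = 12 * 2000 = 24000 Hz

fs_min = 2000 Hz, fs_practical = 24000 Hz


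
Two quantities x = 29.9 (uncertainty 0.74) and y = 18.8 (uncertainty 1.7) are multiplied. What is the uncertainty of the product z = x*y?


For a product z = x*y, the relative uncertainty is:
uz/z = sqrt((ux/x)^2 + (uy/y)^2)
Relative uncertainties: ux/x = 0.74/29.9 = 0.024749
uy/y = 1.7/18.8 = 0.090426
z = 29.9 * 18.8 = 562.1
uz = 562.1 * sqrt(0.024749^2 + 0.090426^2) = 52.699

52.699


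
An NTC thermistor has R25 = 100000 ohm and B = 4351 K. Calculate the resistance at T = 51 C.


NTC thermistor equation: Rt = R25 * exp(B * (1/T - 1/T25)).
T in Kelvin: 324.15 K, T25 = 298.15 K
1/T - 1/T25 = 1/324.15 - 1/298.15 = -0.00026902
B * (1/T - 1/T25) = 4351 * -0.00026902 = -1.1705
Rt = 100000 * exp(-1.1705) = 31020.3 ohm

31020.3 ohm


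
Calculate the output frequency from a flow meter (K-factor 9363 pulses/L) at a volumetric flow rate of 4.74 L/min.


Frequency = K * Q / 60 (converting L/min to L/s).
f = 9363 * 4.74 / 60
f = 44380.62 / 60
f = 739.68 Hz

739.68 Hz


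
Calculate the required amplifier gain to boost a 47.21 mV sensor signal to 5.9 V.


Gain = Vout / Vin (converting to same units).
G = 5.9 V / 47.21 mV
G = 5900.0 mV / 47.21 mV
G = 124.97

124.97


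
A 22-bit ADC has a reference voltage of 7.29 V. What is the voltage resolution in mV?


The resolution (LSB) of an ADC is Vref / 2^n.
LSB = 7.29 / 2^22
LSB = 7.29 / 4194304
LSB = 1.74e-06 V = 0.00173807 mV

0.00173807 mV


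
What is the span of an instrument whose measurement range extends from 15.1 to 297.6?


Span = upper range - lower range.
Span = 297.6 - (15.1)
Span = 282.5

282.5


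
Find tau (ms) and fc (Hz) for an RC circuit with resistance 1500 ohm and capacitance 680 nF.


Time constant: tau = R * C.
tau = 1500 * 6.80e-07 = 0.00102 s
tau = 1.02 ms
Cutoff frequency: fc = 1 / (2*pi*R*C).
fc = 1 / (2*pi*0.00102) = 156.03 Hz

tau = 1.02 ms, fc = 156.03 Hz


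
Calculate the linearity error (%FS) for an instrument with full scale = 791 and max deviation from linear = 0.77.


Linearity error = (max deviation / full scale) * 100%.
Linearity = (0.77 / 791) * 100
Linearity = 0.097 %FS

0.097 %FS


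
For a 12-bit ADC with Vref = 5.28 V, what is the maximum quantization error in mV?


The maximum quantization error is +/- LSB/2.
LSB = Vref / 2^n = 5.28 / 4096 = 0.00128906 V
Max error = LSB / 2 = 0.00128906 / 2 = 0.00064453 V
Max error = 0.6445 mV

0.6445 mV


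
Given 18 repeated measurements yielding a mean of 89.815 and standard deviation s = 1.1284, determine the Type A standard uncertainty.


The standard uncertainty for Type A evaluation is u = s / sqrt(n).
u = 1.1284 / sqrt(18)
u = 1.1284 / 4.2426
u = 0.266

0.266


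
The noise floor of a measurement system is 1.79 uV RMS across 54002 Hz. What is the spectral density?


Noise spectral density = Vrms / sqrt(BW).
NSD = 1.79 / sqrt(54002)
NSD = 1.79 / 232.3833
NSD = 0.0077 uV/sqrt(Hz)

0.0077 uV/sqrt(Hz)


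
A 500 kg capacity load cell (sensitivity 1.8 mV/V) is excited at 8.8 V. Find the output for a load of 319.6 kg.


Vout = rated_output * Vex * (load / capacity).
Vout = 1.8 * 8.8 * (319.6 / 500)
Vout = 1.8 * 8.8 * 0.6392
Vout = 10.125 mV

10.125 mV
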